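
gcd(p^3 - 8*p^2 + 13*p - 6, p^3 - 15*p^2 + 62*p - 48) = p^2 - 7*p + 6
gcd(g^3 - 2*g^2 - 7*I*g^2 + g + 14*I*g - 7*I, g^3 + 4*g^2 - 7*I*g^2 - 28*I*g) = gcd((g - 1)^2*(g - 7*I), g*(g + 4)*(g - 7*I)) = g - 7*I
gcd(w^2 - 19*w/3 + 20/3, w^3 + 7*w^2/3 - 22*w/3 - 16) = 1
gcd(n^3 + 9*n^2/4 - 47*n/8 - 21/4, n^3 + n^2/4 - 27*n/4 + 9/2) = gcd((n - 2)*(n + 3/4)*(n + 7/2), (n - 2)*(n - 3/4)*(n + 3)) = n - 2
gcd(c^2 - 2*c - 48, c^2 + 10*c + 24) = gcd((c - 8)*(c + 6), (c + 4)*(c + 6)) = c + 6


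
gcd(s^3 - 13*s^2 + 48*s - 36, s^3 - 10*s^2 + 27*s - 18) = s^2 - 7*s + 6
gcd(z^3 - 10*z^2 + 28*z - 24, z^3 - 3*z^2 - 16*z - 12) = z - 6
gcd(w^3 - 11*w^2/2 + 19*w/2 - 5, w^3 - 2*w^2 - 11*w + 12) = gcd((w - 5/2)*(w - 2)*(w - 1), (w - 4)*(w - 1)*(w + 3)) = w - 1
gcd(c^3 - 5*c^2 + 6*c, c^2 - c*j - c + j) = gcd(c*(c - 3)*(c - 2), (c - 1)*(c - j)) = 1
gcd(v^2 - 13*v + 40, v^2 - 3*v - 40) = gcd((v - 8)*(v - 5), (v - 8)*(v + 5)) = v - 8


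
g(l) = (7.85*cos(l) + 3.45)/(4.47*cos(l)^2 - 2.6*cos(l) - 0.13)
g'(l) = (8.94*sin(l)*cos(l) - 2.6*sin(l))*(7.85*cos(l) + 3.45)/(4.47*cos(l)^2 - 2.6*cos(l) - 0.13)^2 - 7.85*sin(l)/(4.47*cos(l)^2 - 2.6*cos(l) - 0.13) = (35.0895*cos(l)^2 + 30.843*cos(l) - 7.9495)*sin(l)/(19.9809*cos(l)^4 - 23.244*cos(l)^3 + 5.5978*cos(l)^2 + 0.676*cos(l) + 0.0169)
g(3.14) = -0.63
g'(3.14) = -0.00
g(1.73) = 5.59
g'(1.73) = -75.85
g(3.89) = -0.55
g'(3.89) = 0.46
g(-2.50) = -0.59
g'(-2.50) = 0.26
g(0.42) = 8.68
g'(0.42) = 13.49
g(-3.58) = -0.62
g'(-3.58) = -0.09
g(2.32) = -0.51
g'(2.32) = -0.67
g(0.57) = 11.84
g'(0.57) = 32.08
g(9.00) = -0.62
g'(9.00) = -0.08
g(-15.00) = -0.57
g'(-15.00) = 0.37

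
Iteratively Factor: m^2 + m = (m)*(m + 1)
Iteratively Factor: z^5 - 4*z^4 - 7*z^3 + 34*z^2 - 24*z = (z + 3)*(z^4 - 7*z^3 + 14*z^2 - 8*z) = (z - 4)*(z + 3)*(z^3 - 3*z^2 + 2*z) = (z - 4)*(z - 2)*(z + 3)*(z^2 - z) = (z - 4)*(z - 2)*(z - 1)*(z + 3)*(z)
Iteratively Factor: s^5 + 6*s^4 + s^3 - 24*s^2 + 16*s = (s)*(s^4 + 6*s^3 + s^2 - 24*s + 16) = s*(s + 4)*(s^3 + 2*s^2 - 7*s + 4) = s*(s - 1)*(s + 4)*(s^2 + 3*s - 4) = s*(s - 1)^2*(s + 4)*(s + 4)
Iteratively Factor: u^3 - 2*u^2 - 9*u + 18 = (u - 2)*(u^2 - 9) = (u - 2)*(u + 3)*(u - 3)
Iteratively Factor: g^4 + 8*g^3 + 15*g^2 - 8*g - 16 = (g + 1)*(g^3 + 7*g^2 + 8*g - 16) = (g - 1)*(g + 1)*(g^2 + 8*g + 16) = (g - 1)*(g + 1)*(g + 4)*(g + 4)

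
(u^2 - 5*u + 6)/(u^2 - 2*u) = (u - 3)/u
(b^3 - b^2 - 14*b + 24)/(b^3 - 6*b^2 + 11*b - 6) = (b + 4)/(b - 1)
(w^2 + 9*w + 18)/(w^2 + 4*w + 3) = (w + 6)/(w + 1)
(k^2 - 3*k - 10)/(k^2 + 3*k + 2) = (k - 5)/(k + 1)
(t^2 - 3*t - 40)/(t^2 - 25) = (t - 8)/(t - 5)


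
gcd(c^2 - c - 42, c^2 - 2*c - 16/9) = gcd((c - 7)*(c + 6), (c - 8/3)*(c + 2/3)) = 1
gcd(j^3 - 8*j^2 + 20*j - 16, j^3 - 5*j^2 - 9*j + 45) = 1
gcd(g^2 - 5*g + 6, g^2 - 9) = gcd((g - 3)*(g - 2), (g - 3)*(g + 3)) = g - 3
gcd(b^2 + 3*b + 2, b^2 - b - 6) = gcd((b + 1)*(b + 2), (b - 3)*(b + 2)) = b + 2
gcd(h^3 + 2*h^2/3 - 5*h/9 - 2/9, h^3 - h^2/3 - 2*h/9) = h^2 - h/3 - 2/9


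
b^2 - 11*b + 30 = (b - 6)*(b - 5)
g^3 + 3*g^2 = g^2*(g + 3)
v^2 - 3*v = v*(v - 3)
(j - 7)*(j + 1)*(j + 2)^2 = j^4 - 2*j^3 - 27*j^2 - 52*j - 28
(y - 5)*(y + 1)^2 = y^3 - 3*y^2 - 9*y - 5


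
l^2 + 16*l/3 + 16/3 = (l + 4/3)*(l + 4)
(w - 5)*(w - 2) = w^2 - 7*w + 10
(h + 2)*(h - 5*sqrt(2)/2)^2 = h^3 - 5*sqrt(2)*h^2 + 2*h^2 - 10*sqrt(2)*h + 25*h/2 + 25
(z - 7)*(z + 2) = z^2 - 5*z - 14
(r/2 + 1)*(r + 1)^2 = r^3/2 + 2*r^2 + 5*r/2 + 1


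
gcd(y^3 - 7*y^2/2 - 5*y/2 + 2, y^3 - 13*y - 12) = y^2 - 3*y - 4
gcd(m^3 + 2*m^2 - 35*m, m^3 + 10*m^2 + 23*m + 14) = m + 7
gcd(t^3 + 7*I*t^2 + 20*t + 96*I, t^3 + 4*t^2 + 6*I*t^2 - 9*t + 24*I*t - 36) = t + 3*I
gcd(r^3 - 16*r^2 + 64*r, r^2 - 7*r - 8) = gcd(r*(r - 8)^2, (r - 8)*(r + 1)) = r - 8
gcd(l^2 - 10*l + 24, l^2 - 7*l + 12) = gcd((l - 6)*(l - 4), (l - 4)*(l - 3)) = l - 4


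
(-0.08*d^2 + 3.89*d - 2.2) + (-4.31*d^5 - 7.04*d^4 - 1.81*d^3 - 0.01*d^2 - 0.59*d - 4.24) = -4.31*d^5 - 7.04*d^4 - 1.81*d^3 - 0.09*d^2 + 3.3*d - 6.44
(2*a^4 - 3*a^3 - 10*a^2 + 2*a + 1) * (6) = 12*a^4 - 18*a^3 - 60*a^2 + 12*a + 6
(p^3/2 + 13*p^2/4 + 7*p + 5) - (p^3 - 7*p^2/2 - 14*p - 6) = -p^3/2 + 27*p^2/4 + 21*p + 11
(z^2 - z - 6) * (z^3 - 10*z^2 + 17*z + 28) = z^5 - 11*z^4 + 21*z^3 + 71*z^2 - 130*z - 168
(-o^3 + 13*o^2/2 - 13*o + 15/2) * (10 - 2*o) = 2*o^4 - 23*o^3 + 91*o^2 - 145*o + 75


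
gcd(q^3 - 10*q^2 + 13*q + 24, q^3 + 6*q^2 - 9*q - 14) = q + 1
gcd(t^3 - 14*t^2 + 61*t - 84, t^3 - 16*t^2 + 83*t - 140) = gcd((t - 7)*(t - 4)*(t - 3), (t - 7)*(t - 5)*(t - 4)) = t^2 - 11*t + 28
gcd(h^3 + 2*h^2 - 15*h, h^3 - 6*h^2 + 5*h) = h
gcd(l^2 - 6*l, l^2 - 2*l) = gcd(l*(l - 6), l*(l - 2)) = l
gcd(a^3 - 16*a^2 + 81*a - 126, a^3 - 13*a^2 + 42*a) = a^2 - 13*a + 42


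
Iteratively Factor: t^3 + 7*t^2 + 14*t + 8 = (t + 1)*(t^2 + 6*t + 8) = (t + 1)*(t + 4)*(t + 2)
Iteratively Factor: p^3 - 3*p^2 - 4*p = (p - 4)*(p^2 + p) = (p - 4)*(p + 1)*(p)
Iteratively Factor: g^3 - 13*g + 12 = (g - 1)*(g^2 + g - 12) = (g - 1)*(g + 4)*(g - 3)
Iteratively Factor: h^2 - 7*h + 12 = (h - 4)*(h - 3)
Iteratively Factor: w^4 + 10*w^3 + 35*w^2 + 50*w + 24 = (w + 3)*(w^3 + 7*w^2 + 14*w + 8) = (w + 3)*(w + 4)*(w^2 + 3*w + 2) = (w + 1)*(w + 3)*(w + 4)*(w + 2)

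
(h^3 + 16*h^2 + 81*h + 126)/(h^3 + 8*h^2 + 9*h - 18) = (h + 7)/(h - 1)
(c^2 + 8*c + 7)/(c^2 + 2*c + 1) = (c + 7)/(c + 1)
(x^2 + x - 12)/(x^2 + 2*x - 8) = (x - 3)/(x - 2)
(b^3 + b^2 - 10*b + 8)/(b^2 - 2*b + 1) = (b^2 + 2*b - 8)/(b - 1)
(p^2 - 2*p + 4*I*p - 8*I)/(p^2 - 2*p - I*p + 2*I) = (p + 4*I)/(p - I)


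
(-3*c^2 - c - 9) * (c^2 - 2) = -3*c^4 - c^3 - 3*c^2 + 2*c + 18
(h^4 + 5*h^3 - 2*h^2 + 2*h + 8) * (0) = 0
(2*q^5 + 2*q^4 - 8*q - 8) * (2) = 4*q^5 + 4*q^4 - 16*q - 16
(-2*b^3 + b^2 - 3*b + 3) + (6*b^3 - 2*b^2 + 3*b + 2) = 4*b^3 - b^2 + 5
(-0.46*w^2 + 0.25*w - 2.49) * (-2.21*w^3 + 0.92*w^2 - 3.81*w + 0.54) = 1.0166*w^5 - 0.9757*w^4 + 7.4855*w^3 - 3.4917*w^2 + 9.6219*w - 1.3446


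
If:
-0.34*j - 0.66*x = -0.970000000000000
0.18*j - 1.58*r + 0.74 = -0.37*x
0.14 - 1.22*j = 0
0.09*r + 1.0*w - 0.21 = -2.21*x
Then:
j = 0.11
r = 0.81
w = -2.98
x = 1.41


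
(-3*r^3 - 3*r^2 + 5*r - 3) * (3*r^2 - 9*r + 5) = -9*r^5 + 18*r^4 + 27*r^3 - 69*r^2 + 52*r - 15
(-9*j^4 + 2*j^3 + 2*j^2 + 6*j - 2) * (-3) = 27*j^4 - 6*j^3 - 6*j^2 - 18*j + 6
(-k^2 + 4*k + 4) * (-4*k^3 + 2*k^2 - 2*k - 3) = 4*k^5 - 18*k^4 - 6*k^3 + 3*k^2 - 20*k - 12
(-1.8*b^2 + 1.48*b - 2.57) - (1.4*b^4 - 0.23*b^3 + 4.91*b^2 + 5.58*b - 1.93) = -1.4*b^4 + 0.23*b^3 - 6.71*b^2 - 4.1*b - 0.64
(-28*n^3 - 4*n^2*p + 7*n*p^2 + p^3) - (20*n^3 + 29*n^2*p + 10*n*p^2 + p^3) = -48*n^3 - 33*n^2*p - 3*n*p^2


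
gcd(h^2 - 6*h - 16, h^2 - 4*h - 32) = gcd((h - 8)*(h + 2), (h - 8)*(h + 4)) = h - 8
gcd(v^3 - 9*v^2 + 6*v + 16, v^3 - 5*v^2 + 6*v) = v - 2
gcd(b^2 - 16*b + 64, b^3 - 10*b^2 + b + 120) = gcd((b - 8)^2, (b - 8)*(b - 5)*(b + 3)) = b - 8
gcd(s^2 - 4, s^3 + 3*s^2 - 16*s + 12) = s - 2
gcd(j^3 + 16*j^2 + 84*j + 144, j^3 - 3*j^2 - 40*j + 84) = j + 6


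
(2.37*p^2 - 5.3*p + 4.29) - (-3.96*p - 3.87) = 2.37*p^2 - 1.34*p + 8.16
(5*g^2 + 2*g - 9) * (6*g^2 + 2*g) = 30*g^4 + 22*g^3 - 50*g^2 - 18*g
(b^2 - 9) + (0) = b^2 - 9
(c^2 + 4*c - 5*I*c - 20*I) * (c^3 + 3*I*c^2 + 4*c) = c^5 + 4*c^4 - 2*I*c^4 + 19*c^3 - 8*I*c^3 + 76*c^2 - 20*I*c^2 - 80*I*c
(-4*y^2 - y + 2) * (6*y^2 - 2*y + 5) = -24*y^4 + 2*y^3 - 6*y^2 - 9*y + 10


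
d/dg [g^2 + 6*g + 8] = 2*g + 6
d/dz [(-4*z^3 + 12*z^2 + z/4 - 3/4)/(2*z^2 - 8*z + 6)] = (-16*z^2 + 32*z - 1)/(8*(z^2 - 2*z + 1))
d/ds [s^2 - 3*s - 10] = 2*s - 3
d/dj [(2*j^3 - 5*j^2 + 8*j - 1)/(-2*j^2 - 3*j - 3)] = (-4*j^4 - 12*j^3 + 13*j^2 + 26*j - 27)/(4*j^4 + 12*j^3 + 21*j^2 + 18*j + 9)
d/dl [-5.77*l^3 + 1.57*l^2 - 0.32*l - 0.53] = -17.31*l^2 + 3.14*l - 0.32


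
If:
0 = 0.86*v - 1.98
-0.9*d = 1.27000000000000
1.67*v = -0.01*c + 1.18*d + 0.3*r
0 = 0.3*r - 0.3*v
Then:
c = -481.93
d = -1.41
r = 2.30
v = 2.30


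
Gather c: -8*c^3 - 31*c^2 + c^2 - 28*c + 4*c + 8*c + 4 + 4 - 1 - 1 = -8*c^3 - 30*c^2 - 16*c + 6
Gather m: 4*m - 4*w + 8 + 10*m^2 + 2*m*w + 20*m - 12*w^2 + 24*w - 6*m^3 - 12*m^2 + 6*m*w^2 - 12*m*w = -6*m^3 - 2*m^2 + m*(6*w^2 - 10*w + 24) - 12*w^2 + 20*w + 8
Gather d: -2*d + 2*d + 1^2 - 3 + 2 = 0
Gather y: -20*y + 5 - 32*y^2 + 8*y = -32*y^2 - 12*y + 5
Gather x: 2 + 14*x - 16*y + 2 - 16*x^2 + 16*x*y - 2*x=-16*x^2 + x*(16*y + 12) - 16*y + 4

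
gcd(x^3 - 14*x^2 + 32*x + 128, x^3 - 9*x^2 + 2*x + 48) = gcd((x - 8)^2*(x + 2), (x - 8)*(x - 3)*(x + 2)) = x^2 - 6*x - 16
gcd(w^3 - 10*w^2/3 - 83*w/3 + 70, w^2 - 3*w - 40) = w + 5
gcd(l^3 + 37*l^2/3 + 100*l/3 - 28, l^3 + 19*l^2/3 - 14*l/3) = l^2 + 19*l/3 - 14/3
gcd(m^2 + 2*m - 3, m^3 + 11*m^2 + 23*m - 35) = m - 1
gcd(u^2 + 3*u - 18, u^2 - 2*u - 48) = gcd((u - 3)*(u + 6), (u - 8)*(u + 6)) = u + 6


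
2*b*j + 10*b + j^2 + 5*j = (2*b + j)*(j + 5)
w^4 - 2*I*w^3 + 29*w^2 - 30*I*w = w*(w - 6*I)*(w - I)*(w + 5*I)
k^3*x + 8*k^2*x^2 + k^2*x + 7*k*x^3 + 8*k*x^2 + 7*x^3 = (k + x)*(k + 7*x)*(k*x + x)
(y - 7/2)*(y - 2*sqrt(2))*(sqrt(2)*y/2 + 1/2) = sqrt(2)*y^3/2 - 7*sqrt(2)*y^2/4 - 3*y^2/2 - sqrt(2)*y + 21*y/4 + 7*sqrt(2)/2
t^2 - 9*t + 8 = (t - 8)*(t - 1)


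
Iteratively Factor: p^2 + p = (p + 1)*(p)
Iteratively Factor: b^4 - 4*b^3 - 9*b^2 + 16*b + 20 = (b - 5)*(b^3 + b^2 - 4*b - 4) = (b - 5)*(b + 2)*(b^2 - b - 2) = (b - 5)*(b + 1)*(b + 2)*(b - 2)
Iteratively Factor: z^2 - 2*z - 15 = (z - 5)*(z + 3)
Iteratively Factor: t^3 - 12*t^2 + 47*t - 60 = (t - 5)*(t^2 - 7*t + 12) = (t - 5)*(t - 3)*(t - 4)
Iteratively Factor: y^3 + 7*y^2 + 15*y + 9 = (y + 3)*(y^2 + 4*y + 3) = (y + 3)^2*(y + 1)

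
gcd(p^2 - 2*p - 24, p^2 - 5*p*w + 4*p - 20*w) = p + 4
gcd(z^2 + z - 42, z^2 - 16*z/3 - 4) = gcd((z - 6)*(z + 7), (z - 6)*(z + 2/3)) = z - 6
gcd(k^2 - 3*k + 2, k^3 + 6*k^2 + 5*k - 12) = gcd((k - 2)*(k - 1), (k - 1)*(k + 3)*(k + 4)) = k - 1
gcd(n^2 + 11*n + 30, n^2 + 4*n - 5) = n + 5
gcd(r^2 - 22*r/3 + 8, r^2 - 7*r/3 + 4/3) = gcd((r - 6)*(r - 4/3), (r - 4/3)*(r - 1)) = r - 4/3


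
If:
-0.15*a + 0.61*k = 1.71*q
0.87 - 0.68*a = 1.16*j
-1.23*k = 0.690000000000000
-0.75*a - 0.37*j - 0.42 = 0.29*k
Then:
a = -1.00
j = 1.34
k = -0.56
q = -0.11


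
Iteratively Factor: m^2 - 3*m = (m - 3)*(m)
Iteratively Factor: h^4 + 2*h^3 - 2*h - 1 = (h - 1)*(h^3 + 3*h^2 + 3*h + 1) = (h - 1)*(h + 1)*(h^2 + 2*h + 1) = (h - 1)*(h + 1)^2*(h + 1)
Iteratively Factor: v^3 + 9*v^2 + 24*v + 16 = (v + 1)*(v^2 + 8*v + 16) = (v + 1)*(v + 4)*(v + 4)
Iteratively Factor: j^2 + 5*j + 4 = (j + 1)*(j + 4)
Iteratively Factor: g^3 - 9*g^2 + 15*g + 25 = (g - 5)*(g^2 - 4*g - 5) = (g - 5)*(g + 1)*(g - 5)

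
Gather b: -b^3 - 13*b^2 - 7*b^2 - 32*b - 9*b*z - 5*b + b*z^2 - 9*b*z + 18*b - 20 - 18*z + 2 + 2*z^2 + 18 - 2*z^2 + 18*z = -b^3 - 20*b^2 + b*(z^2 - 18*z - 19)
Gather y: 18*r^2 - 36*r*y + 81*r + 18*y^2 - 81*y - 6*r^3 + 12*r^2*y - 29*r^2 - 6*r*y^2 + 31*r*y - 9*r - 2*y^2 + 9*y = -6*r^3 - 11*r^2 + 72*r + y^2*(16 - 6*r) + y*(12*r^2 - 5*r - 72)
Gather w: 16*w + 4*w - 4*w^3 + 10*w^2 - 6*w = -4*w^3 + 10*w^2 + 14*w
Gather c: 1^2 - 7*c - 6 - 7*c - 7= -14*c - 12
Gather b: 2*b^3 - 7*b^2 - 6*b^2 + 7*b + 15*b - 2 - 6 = 2*b^3 - 13*b^2 + 22*b - 8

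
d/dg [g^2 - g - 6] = 2*g - 1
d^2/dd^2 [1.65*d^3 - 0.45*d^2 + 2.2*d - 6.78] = 9.9*d - 0.9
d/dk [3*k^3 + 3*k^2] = 3*k*(3*k + 2)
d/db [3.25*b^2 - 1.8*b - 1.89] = 6.5*b - 1.8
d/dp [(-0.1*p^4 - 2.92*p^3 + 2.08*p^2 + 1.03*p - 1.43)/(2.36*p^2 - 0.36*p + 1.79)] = (-0.472*p^5 - 6.7832*p^4 + 1.3864*p^3 - 18.86*p^2 + 14.196*p + 1.3289)/(5.5696*p^4 - 1.6992*p^3 + 8.5784*p^2 - 1.2888*p + 3.2041)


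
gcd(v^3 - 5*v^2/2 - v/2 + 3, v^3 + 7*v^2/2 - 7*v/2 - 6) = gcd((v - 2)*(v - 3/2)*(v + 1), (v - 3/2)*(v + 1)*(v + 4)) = v^2 - v/2 - 3/2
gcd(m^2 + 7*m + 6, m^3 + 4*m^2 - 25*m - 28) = m + 1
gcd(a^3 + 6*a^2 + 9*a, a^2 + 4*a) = a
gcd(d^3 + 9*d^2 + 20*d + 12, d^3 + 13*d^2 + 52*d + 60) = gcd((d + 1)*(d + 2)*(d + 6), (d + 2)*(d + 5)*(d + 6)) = d^2 + 8*d + 12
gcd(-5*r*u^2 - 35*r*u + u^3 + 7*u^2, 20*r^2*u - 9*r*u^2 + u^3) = 5*r*u - u^2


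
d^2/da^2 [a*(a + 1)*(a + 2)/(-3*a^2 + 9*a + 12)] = -16/(a^3 - 12*a^2 + 48*a - 64)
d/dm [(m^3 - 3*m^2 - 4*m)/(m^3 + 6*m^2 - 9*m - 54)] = (9*m^4 - 10*m^3 - 111*m^2 + 324*m + 216)/(m^6 + 12*m^5 + 18*m^4 - 216*m^3 - 567*m^2 + 972*m + 2916)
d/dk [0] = 0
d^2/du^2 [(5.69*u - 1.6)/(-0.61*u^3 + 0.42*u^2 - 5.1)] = (-u^2*(1.83*u - 0.84)*(3.66*u - 1.68)*(5.69*u - 1.6) + (20.8254*u^2 - 9.5592*u + (3.66*u - 0.84)*(5.69*u - 1.6))*(0.61*u^3 - 0.42*u^2 + 5.1))/(0.61*u^3 - 0.42*u^2 + 5.1)^3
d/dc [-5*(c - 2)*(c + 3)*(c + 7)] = -15*c^2 - 80*c - 5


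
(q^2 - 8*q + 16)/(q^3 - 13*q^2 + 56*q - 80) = 1/(q - 5)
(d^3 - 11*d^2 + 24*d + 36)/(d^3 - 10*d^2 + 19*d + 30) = (d - 6)/(d - 5)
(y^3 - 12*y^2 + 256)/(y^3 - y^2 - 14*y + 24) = (y^2 - 16*y + 64)/(y^2 - 5*y + 6)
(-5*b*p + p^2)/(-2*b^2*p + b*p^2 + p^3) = (-5*b + p)/(-2*b^2 + b*p + p^2)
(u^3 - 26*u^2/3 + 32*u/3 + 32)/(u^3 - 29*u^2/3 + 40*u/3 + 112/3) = (u - 6)/(u - 7)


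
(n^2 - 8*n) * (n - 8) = n^3 - 16*n^2 + 64*n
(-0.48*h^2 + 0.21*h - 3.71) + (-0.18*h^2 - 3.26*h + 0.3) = -0.66*h^2 - 3.05*h - 3.41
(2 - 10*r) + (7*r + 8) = 10 - 3*r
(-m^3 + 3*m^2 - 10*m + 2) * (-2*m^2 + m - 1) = 2*m^5 - 7*m^4 + 24*m^3 - 17*m^2 + 12*m - 2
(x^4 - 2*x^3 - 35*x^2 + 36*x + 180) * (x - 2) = x^5 - 4*x^4 - 31*x^3 + 106*x^2 + 108*x - 360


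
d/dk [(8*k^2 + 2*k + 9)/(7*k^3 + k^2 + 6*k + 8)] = (-56*k^4 - 28*k^3 - 143*k^2 + 110*k - 38)/(49*k^6 + 14*k^5 + 85*k^4 + 124*k^3 + 52*k^2 + 96*k + 64)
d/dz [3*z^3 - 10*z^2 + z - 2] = 9*z^2 - 20*z + 1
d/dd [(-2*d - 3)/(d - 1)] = 5/(d - 1)^2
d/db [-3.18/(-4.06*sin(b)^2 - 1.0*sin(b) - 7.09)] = -(25.8216*sin(b) + 3.18)*cos(b)/(4.06*sin(b)^2 + 1.0*sin(b) + 7.09)^2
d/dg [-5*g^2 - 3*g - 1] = -10*g - 3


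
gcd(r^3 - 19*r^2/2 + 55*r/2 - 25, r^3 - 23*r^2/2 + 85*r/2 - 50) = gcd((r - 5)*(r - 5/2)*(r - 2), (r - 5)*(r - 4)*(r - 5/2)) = r^2 - 15*r/2 + 25/2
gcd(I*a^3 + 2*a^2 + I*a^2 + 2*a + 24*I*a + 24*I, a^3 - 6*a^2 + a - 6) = 1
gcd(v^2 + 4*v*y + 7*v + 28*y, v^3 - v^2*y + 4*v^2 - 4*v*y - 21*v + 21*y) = v + 7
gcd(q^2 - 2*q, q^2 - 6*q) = q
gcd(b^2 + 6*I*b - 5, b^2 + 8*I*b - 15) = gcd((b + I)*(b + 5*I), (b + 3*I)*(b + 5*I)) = b + 5*I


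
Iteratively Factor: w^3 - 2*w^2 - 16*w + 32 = (w + 4)*(w^2 - 6*w + 8) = (w - 2)*(w + 4)*(w - 4)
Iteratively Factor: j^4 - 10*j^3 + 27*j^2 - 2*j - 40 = (j - 4)*(j^3 - 6*j^2 + 3*j + 10) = (j - 5)*(j - 4)*(j^2 - j - 2) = (j - 5)*(j - 4)*(j - 2)*(j + 1)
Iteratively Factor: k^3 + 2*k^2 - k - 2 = (k - 1)*(k^2 + 3*k + 2) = (k - 1)*(k + 2)*(k + 1)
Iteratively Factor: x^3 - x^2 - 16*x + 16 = (x - 4)*(x^2 + 3*x - 4) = (x - 4)*(x + 4)*(x - 1)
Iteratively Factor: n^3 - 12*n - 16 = (n + 2)*(n^2 - 2*n - 8) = (n - 4)*(n + 2)*(n + 2)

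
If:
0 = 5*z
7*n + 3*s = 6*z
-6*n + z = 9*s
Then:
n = 0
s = 0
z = 0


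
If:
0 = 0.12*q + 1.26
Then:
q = -10.50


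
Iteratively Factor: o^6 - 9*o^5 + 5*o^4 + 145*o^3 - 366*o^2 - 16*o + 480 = (o - 4)*(o^5 - 5*o^4 - 15*o^3 + 85*o^2 - 26*o - 120) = (o - 4)*(o - 2)*(o^4 - 3*o^3 - 21*o^2 + 43*o + 60) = (o - 4)*(o - 2)*(o + 1)*(o^3 - 4*o^2 - 17*o + 60) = (o - 5)*(o - 4)*(o - 2)*(o + 1)*(o^2 + o - 12) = (o - 5)*(o - 4)*(o - 3)*(o - 2)*(o + 1)*(o + 4)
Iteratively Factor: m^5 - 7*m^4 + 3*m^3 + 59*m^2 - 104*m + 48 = (m - 4)*(m^4 - 3*m^3 - 9*m^2 + 23*m - 12) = (m - 4)^2*(m^3 + m^2 - 5*m + 3) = (m - 4)^2*(m - 1)*(m^2 + 2*m - 3) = (m - 4)^2*(m - 1)^2*(m + 3)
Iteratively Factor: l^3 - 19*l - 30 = (l + 2)*(l^2 - 2*l - 15) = (l - 5)*(l + 2)*(l + 3)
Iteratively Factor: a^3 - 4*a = (a + 2)*(a^2 - 2*a) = (a - 2)*(a + 2)*(a)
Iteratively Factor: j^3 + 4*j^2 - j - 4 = (j + 1)*(j^2 + 3*j - 4) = (j - 1)*(j + 1)*(j + 4)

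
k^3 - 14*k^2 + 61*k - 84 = (k - 7)*(k - 4)*(k - 3)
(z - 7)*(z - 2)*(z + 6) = z^3 - 3*z^2 - 40*z + 84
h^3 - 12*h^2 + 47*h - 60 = (h - 5)*(h - 4)*(h - 3)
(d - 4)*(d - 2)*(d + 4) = d^3 - 2*d^2 - 16*d + 32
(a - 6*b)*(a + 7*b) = a^2 + a*b - 42*b^2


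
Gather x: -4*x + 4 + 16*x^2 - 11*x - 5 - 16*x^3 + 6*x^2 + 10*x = -16*x^3 + 22*x^2 - 5*x - 1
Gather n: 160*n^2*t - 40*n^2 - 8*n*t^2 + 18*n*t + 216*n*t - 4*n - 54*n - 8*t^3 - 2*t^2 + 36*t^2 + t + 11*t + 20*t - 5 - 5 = n^2*(160*t - 40) + n*(-8*t^2 + 234*t - 58) - 8*t^3 + 34*t^2 + 32*t - 10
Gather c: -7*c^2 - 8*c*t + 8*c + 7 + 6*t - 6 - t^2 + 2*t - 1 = -7*c^2 + c*(8 - 8*t) - t^2 + 8*t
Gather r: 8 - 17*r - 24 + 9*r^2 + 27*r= 9*r^2 + 10*r - 16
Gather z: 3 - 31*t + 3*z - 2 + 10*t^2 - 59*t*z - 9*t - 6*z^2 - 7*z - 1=10*t^2 - 40*t - 6*z^2 + z*(-59*t - 4)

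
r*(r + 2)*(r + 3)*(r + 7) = r^4 + 12*r^3 + 41*r^2 + 42*r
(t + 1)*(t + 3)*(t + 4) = t^3 + 8*t^2 + 19*t + 12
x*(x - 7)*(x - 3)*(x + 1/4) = x^4 - 39*x^3/4 + 37*x^2/2 + 21*x/4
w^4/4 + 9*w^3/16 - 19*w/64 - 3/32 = (w/4 + 1/2)*(w - 3/4)*(w + 1/2)^2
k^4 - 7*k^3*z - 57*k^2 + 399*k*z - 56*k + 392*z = (k - 8)*(k + 1)*(k + 7)*(k - 7*z)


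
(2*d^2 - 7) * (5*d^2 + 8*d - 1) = 10*d^4 + 16*d^3 - 37*d^2 - 56*d + 7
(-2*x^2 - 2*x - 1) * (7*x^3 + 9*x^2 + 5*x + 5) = -14*x^5 - 32*x^4 - 35*x^3 - 29*x^2 - 15*x - 5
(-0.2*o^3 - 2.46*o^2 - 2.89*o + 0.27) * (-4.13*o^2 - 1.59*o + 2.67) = 0.826*o^5 + 10.4778*o^4 + 15.3131*o^3 - 3.0882*o^2 - 8.1456*o + 0.7209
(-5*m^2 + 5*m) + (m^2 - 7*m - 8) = -4*m^2 - 2*m - 8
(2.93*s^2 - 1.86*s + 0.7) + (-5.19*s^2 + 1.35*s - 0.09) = -2.26*s^2 - 0.51*s + 0.61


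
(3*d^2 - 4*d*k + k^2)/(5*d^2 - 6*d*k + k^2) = (3*d - k)/(5*d - k)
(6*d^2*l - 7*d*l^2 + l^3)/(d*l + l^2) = (6*d^2 - 7*d*l + l^2)/(d + l)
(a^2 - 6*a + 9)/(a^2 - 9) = (a - 3)/(a + 3)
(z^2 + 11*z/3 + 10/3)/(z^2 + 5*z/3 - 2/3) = (3*z + 5)/(3*z - 1)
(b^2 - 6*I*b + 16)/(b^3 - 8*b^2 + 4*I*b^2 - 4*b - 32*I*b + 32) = (b - 8*I)/(b^2 + 2*b*(-4 + I) - 16*I)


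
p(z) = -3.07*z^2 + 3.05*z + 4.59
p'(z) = 3.05 - 6.14*z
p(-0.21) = 3.81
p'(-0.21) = 4.34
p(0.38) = 5.31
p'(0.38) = 0.72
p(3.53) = -22.90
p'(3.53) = -18.62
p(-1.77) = -10.43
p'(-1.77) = 13.92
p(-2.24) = -17.65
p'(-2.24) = 16.80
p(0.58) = 5.33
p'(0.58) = -0.51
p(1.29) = 3.42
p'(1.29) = -4.87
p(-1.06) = -2.09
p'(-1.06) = 9.56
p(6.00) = -87.63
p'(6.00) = -33.79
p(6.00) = -87.63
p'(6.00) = -33.79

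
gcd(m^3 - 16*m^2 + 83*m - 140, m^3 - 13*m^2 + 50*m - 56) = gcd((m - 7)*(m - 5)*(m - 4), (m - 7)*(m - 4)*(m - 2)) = m^2 - 11*m + 28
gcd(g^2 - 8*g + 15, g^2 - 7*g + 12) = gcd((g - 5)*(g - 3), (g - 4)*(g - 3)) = g - 3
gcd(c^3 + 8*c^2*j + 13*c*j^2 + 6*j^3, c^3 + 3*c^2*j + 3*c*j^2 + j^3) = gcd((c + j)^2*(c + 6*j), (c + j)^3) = c^2 + 2*c*j + j^2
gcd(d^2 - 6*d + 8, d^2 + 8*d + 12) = 1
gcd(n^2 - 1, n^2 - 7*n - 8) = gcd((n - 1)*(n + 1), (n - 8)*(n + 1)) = n + 1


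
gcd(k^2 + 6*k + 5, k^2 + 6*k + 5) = k^2 + 6*k + 5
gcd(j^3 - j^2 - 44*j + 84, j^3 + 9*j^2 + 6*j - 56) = j^2 + 5*j - 14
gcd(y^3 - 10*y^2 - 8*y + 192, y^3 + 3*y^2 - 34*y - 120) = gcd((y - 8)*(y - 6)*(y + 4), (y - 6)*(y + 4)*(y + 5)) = y^2 - 2*y - 24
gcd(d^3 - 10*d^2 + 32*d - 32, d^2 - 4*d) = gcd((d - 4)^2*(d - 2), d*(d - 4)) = d - 4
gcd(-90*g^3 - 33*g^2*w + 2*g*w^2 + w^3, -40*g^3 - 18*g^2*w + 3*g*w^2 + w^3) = 5*g + w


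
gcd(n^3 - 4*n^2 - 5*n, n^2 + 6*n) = n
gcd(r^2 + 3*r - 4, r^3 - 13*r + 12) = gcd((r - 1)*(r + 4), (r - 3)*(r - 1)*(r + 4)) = r^2 + 3*r - 4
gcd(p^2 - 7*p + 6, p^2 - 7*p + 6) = p^2 - 7*p + 6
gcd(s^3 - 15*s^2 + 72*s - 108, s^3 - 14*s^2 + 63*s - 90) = s^2 - 9*s + 18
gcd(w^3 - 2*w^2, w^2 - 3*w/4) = w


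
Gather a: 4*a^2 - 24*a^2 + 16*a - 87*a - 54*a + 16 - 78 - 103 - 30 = -20*a^2 - 125*a - 195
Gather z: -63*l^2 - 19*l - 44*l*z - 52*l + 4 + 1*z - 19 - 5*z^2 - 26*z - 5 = -63*l^2 - 71*l - 5*z^2 + z*(-44*l - 25) - 20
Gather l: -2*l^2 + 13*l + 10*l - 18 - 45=-2*l^2 + 23*l - 63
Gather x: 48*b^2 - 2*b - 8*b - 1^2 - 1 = 48*b^2 - 10*b - 2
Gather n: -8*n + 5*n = -3*n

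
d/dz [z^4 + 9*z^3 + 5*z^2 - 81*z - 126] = 4*z^3 + 27*z^2 + 10*z - 81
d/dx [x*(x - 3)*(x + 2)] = 3*x^2 - 2*x - 6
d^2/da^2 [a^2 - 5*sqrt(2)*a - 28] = 2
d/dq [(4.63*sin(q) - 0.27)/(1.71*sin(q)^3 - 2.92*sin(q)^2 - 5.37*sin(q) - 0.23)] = (-15.8346*sin(q)^3 + 14.9047*sin(q)^2 - 1.5768*sin(q) - 2.5148)*cos(q)/(2.9241*sin(q)^6 - 9.9864*sin(q)^5 - 9.839*sin(q)^4 + 30.5742*sin(q)^3 + 30.1801*sin(q)^2 + 2.4702*sin(q) + 0.0529)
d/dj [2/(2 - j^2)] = 4*j/(j^2 - 2)^2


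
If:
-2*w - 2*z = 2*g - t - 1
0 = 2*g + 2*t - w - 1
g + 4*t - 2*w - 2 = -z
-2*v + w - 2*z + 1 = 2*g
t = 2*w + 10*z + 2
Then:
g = -3/22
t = 17/11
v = 43/22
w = 20/11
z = -9/22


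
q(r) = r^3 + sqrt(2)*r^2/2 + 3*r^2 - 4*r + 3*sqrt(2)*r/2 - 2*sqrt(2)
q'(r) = 3*r^2 + sqrt(2)*r + 6*r - 4 + 3*sqrt(2)/2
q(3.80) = 98.44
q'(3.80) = 69.62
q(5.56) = 273.21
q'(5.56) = 132.09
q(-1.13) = 2.59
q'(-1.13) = -6.43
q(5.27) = 236.59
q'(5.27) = 120.51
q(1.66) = 8.84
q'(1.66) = 18.70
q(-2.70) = 9.59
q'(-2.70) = -0.03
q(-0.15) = -2.47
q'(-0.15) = -2.92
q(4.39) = 144.97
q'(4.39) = 88.49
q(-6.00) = -74.10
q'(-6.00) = 61.64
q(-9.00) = -414.64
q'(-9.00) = 174.39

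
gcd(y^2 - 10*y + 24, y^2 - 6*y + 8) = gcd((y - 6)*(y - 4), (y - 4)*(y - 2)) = y - 4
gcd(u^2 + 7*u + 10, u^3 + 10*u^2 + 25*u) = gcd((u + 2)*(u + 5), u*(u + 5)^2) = u + 5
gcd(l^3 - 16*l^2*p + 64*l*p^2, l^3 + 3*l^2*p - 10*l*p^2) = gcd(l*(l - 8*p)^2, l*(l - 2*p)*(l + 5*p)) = l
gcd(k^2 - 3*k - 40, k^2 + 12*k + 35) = k + 5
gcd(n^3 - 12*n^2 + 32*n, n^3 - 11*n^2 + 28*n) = n^2 - 4*n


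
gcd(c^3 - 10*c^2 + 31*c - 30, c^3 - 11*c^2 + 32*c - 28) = c - 2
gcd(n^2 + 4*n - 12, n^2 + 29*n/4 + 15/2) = n + 6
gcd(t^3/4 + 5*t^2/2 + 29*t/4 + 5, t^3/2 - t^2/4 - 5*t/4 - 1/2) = t + 1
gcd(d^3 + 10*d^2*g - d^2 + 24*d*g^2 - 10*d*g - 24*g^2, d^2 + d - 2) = d - 1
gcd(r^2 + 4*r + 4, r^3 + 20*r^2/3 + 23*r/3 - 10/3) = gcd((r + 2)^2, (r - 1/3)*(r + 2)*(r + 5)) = r + 2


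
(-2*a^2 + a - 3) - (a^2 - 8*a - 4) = -3*a^2 + 9*a + 1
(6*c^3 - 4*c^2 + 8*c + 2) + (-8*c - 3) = 6*c^3 - 4*c^2 - 1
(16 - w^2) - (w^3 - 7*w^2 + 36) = -w^3 + 6*w^2 - 20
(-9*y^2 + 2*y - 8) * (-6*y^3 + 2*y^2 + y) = 54*y^5 - 30*y^4 + 43*y^3 - 14*y^2 - 8*y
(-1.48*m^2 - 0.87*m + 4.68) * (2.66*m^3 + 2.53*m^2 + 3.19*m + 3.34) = -3.9368*m^5 - 6.0586*m^4 + 5.5265*m^3 + 4.1219*m^2 + 12.0234*m + 15.6312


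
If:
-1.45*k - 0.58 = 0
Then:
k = -0.40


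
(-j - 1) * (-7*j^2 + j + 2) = 7*j^3 + 6*j^2 - 3*j - 2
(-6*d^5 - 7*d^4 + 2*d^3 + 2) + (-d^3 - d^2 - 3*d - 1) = -6*d^5 - 7*d^4 + d^3 - d^2 - 3*d + 1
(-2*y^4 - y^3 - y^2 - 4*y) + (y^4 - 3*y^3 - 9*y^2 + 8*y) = -y^4 - 4*y^3 - 10*y^2 + 4*y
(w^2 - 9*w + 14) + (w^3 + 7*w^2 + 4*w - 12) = w^3 + 8*w^2 - 5*w + 2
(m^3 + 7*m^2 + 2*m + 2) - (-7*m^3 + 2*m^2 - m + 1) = 8*m^3 + 5*m^2 + 3*m + 1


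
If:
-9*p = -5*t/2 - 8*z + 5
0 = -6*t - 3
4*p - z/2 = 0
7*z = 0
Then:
No Solution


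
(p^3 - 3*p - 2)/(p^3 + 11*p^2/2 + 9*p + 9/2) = 2*(p^2 - p - 2)/(2*p^2 + 9*p + 9)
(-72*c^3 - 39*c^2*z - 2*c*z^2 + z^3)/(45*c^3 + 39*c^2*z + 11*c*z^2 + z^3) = (-8*c + z)/(5*c + z)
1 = 1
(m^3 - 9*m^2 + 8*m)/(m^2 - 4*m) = (m^2 - 9*m + 8)/(m - 4)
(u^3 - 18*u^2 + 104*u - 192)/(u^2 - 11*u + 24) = (u^2 - 10*u + 24)/(u - 3)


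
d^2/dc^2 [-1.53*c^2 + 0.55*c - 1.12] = -3.06000000000000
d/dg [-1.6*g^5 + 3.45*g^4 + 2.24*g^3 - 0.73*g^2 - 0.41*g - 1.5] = -8.0*g^4 + 13.8*g^3 + 6.72*g^2 - 1.46*g - 0.41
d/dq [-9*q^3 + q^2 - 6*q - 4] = -27*q^2 + 2*q - 6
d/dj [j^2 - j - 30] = 2*j - 1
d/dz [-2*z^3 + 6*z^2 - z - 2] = -6*z^2 + 12*z - 1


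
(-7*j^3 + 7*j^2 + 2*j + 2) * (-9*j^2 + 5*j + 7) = 63*j^5 - 98*j^4 - 32*j^3 + 41*j^2 + 24*j + 14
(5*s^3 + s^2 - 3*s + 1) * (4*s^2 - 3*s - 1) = 20*s^5 - 11*s^4 - 20*s^3 + 12*s^2 - 1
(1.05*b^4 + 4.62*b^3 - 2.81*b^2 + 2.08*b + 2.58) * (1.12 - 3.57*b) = -3.7485*b^5 - 15.3174*b^4 + 15.2061*b^3 - 10.5728*b^2 - 6.881*b + 2.8896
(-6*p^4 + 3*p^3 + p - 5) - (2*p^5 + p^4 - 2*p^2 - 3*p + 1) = -2*p^5 - 7*p^4 + 3*p^3 + 2*p^2 + 4*p - 6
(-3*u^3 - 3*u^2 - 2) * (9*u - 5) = -27*u^4 - 12*u^3 + 15*u^2 - 18*u + 10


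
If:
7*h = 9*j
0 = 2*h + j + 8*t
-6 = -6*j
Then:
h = 9/7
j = 1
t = -25/56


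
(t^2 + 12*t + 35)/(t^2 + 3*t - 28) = (t + 5)/(t - 4)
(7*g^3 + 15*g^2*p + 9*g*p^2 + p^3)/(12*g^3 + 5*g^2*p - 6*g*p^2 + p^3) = (7*g^2 + 8*g*p + p^2)/(12*g^2 - 7*g*p + p^2)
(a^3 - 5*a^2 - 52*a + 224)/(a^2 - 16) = (a^2 - a - 56)/(a + 4)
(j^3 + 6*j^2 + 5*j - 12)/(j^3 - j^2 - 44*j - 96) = (j - 1)/(j - 8)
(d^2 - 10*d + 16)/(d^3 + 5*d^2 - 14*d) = (d - 8)/(d*(d + 7))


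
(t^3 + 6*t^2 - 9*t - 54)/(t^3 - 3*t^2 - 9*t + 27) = (t + 6)/(t - 3)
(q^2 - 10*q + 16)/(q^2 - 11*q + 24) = (q - 2)/(q - 3)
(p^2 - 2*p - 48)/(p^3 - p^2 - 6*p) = (-p^2 + 2*p + 48)/(p*(-p^2 + p + 6))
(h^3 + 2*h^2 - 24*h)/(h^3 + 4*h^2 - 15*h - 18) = h*(h - 4)/(h^2 - 2*h - 3)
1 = 1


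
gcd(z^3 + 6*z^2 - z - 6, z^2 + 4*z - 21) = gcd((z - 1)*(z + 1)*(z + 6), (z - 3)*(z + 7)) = 1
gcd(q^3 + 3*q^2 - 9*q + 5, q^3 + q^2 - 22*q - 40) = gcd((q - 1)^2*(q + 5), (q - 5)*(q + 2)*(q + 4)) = 1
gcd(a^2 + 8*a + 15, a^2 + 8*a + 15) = a^2 + 8*a + 15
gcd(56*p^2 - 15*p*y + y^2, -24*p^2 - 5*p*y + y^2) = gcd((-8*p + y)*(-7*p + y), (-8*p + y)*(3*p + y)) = -8*p + y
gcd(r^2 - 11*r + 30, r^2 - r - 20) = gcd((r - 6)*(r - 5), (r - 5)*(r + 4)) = r - 5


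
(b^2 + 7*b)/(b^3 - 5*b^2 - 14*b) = (b + 7)/(b^2 - 5*b - 14)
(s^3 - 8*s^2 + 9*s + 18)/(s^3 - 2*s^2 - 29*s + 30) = (s^2 - 2*s - 3)/(s^2 + 4*s - 5)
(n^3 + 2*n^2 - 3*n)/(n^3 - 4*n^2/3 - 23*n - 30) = 3*n*(n - 1)/(3*n^2 - 13*n - 30)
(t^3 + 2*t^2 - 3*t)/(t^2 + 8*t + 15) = t*(t - 1)/(t + 5)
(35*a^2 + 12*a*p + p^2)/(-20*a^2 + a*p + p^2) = (7*a + p)/(-4*a + p)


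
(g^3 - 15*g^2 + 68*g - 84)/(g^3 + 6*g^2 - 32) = (g^2 - 13*g + 42)/(g^2 + 8*g + 16)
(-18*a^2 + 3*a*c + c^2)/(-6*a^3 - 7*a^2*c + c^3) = (6*a + c)/(2*a^2 + 3*a*c + c^2)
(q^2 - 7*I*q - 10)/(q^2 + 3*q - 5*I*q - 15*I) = (q - 2*I)/(q + 3)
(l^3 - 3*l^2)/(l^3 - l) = l*(l - 3)/(l^2 - 1)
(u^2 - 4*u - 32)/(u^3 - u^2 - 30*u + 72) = (u^2 - 4*u - 32)/(u^3 - u^2 - 30*u + 72)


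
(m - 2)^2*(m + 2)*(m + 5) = m^4 + 3*m^3 - 14*m^2 - 12*m + 40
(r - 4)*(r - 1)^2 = r^3 - 6*r^2 + 9*r - 4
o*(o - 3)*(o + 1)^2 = o^4 - o^3 - 5*o^2 - 3*o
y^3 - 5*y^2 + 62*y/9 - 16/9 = (y - 8/3)*(y - 2)*(y - 1/3)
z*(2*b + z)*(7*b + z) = 14*b^2*z + 9*b*z^2 + z^3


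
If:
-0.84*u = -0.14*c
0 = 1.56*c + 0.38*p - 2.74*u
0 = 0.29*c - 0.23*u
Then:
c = 0.00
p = 0.00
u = 0.00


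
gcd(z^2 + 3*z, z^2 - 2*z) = z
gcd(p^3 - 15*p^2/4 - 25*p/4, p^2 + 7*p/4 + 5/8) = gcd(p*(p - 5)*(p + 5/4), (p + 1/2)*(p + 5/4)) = p + 5/4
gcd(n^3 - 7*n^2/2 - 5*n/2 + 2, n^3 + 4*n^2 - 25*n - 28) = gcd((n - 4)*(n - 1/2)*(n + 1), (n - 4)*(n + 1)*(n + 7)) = n^2 - 3*n - 4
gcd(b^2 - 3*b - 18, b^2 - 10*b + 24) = b - 6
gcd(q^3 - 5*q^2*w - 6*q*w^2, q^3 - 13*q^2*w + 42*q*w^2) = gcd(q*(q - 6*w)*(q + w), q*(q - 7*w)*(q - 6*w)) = q^2 - 6*q*w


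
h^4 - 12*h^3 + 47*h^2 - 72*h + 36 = (h - 6)*(h - 3)*(h - 2)*(h - 1)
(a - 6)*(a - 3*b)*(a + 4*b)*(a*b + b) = a^4*b + a^3*b^2 - 5*a^3*b - 12*a^2*b^3 - 5*a^2*b^2 - 6*a^2*b + 60*a*b^3 - 6*a*b^2 + 72*b^3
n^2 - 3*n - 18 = (n - 6)*(n + 3)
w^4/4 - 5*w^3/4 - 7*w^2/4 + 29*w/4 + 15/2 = (w/2 + 1/2)*(w/2 + 1)*(w - 5)*(w - 3)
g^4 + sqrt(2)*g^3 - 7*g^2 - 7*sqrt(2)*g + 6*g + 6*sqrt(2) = (g - 2)*(g - 1)*(g + 3)*(g + sqrt(2))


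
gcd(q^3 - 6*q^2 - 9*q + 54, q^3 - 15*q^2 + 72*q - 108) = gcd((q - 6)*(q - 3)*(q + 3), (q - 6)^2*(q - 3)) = q^2 - 9*q + 18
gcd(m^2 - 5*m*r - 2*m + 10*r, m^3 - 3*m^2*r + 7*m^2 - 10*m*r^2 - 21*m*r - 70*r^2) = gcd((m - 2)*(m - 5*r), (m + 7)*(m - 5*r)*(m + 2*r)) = -m + 5*r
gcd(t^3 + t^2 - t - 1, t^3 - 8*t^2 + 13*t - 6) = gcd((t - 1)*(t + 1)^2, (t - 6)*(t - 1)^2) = t - 1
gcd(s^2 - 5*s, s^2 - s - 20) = s - 5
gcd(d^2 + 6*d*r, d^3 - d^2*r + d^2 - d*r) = d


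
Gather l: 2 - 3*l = 2 - 3*l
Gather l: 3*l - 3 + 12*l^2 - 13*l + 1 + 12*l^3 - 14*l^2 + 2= 12*l^3 - 2*l^2 - 10*l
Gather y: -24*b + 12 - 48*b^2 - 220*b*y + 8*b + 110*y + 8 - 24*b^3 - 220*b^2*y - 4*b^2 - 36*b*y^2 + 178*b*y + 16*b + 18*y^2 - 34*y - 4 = -24*b^3 - 52*b^2 + y^2*(18 - 36*b) + y*(-220*b^2 - 42*b + 76) + 16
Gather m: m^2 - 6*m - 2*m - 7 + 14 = m^2 - 8*m + 7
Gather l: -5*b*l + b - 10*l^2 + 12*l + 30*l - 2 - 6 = b - 10*l^2 + l*(42 - 5*b) - 8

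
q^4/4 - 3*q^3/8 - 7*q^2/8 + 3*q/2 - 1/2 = (q/4 + 1/2)*(q - 2)*(q - 1)*(q - 1/2)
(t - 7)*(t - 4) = t^2 - 11*t + 28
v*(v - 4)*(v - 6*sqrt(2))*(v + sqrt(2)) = v^4 - 5*sqrt(2)*v^3 - 4*v^3 - 12*v^2 + 20*sqrt(2)*v^2 + 48*v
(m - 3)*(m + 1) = m^2 - 2*m - 3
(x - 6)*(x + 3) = x^2 - 3*x - 18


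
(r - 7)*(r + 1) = r^2 - 6*r - 7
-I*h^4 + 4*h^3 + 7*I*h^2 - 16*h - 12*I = (h - 2)*(h + 2)*(h + 3*I)*(-I*h + 1)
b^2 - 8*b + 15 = (b - 5)*(b - 3)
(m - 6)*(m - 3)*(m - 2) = m^3 - 11*m^2 + 36*m - 36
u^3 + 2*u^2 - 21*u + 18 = (u - 3)*(u - 1)*(u + 6)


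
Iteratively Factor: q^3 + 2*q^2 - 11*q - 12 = (q - 3)*(q^2 + 5*q + 4) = (q - 3)*(q + 4)*(q + 1)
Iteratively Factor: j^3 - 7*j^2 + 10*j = (j)*(j^2 - 7*j + 10) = j*(j - 5)*(j - 2)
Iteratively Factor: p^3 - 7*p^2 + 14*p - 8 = (p - 4)*(p^2 - 3*p + 2) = (p - 4)*(p - 1)*(p - 2)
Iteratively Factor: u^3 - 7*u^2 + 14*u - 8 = (u - 2)*(u^2 - 5*u + 4) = (u - 2)*(u - 1)*(u - 4)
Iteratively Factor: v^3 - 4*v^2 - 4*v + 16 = (v - 2)*(v^2 - 2*v - 8) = (v - 4)*(v - 2)*(v + 2)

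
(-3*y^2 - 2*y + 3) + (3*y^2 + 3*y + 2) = y + 5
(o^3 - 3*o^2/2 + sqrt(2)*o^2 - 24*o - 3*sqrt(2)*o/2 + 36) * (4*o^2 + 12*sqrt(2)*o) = 4*o^5 - 6*o^4 + 16*sqrt(2)*o^4 - 72*o^3 - 24*sqrt(2)*o^3 - 288*sqrt(2)*o^2 + 108*o^2 + 432*sqrt(2)*o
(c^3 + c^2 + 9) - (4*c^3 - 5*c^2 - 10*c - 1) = -3*c^3 + 6*c^2 + 10*c + 10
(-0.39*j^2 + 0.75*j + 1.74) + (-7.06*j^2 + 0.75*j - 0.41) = -7.45*j^2 + 1.5*j + 1.33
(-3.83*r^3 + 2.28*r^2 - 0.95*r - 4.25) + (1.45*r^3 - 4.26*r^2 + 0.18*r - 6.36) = -2.38*r^3 - 1.98*r^2 - 0.77*r - 10.61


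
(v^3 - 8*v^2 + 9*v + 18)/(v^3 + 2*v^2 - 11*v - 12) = (v - 6)/(v + 4)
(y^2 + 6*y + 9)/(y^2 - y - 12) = (y + 3)/(y - 4)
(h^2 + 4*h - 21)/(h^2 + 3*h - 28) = (h - 3)/(h - 4)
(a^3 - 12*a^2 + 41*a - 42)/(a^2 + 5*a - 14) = (a^2 - 10*a + 21)/(a + 7)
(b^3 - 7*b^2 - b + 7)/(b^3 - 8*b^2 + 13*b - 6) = (b^2 - 6*b - 7)/(b^2 - 7*b + 6)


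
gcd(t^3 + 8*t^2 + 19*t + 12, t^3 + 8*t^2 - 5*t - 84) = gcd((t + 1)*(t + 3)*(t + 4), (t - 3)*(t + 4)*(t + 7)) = t + 4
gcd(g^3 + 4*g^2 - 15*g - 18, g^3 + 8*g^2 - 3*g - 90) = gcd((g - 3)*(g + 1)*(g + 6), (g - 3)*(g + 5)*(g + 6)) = g^2 + 3*g - 18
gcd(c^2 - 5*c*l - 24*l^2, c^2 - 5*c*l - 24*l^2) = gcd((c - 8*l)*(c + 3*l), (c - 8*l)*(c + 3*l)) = c^2 - 5*c*l - 24*l^2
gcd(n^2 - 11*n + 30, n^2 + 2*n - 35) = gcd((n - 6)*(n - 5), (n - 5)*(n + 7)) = n - 5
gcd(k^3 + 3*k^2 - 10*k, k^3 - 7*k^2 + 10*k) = k^2 - 2*k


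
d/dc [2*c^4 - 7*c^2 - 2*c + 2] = 8*c^3 - 14*c - 2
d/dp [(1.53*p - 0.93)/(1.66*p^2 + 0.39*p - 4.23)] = (-2.5398*p^2 + 3.0876*p - 6.1092)/(2.7556*p^4 + 1.2948*p^3 - 13.8915*p^2 - 3.2994*p + 17.8929)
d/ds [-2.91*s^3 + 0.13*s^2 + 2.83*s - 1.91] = -8.73*s^2 + 0.26*s + 2.83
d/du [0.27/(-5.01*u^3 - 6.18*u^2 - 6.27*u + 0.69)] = (4.0581*u^2 + 3.3372*u + 1.6929)/(5.01*u^3 + 6.18*u^2 + 6.27*u - 0.69)^2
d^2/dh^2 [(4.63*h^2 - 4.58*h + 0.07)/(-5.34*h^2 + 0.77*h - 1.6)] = (-2.27373675443232e-13*h^4 + 223.127628*h^3 + 225.375768*h^2 - 233.062164*h - 11.307326)/(152.273304*h^6 - 65.871036*h^5 + 146.373138*h^4 - 39.929813*h^3 + 43.85712*h^2 - 5.9136*h + 4.096)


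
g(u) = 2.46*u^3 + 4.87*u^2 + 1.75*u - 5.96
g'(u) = 7.38*u^2 + 9.74*u + 1.75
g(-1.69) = -6.88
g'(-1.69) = 6.37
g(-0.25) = -6.13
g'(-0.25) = -0.22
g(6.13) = 754.42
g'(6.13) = 338.77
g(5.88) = 672.82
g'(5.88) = 314.18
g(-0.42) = -6.02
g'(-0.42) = -1.04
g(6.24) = 792.29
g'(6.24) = 349.89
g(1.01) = 3.31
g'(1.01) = 19.12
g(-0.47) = -5.96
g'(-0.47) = -1.20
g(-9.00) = -1420.58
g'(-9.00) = 511.87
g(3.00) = 109.54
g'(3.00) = 97.39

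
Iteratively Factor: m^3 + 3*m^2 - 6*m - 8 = (m + 4)*(m^2 - m - 2) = (m - 2)*(m + 4)*(m + 1)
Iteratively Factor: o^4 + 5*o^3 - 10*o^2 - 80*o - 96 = (o + 2)*(o^3 + 3*o^2 - 16*o - 48) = (o - 4)*(o + 2)*(o^2 + 7*o + 12) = (o - 4)*(o + 2)*(o + 3)*(o + 4)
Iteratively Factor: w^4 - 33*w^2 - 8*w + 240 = (w - 5)*(w^3 + 5*w^2 - 8*w - 48) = (w - 5)*(w + 4)*(w^2 + w - 12) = (w - 5)*(w - 3)*(w + 4)*(w + 4)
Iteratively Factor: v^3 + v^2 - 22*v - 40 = (v + 4)*(v^2 - 3*v - 10) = (v + 2)*(v + 4)*(v - 5)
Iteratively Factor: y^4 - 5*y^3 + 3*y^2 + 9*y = (y - 3)*(y^3 - 2*y^2 - 3*y) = y*(y - 3)*(y^2 - 2*y - 3) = y*(y - 3)^2*(y + 1)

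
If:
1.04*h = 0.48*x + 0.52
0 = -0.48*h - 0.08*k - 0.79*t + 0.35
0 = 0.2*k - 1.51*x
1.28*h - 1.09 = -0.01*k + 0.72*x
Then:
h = -3.37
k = -63.23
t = 8.89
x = -8.38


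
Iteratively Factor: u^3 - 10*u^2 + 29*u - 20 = (u - 1)*(u^2 - 9*u + 20) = (u - 4)*(u - 1)*(u - 5)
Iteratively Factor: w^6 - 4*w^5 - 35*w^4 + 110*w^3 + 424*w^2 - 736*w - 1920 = (w + 2)*(w^5 - 6*w^4 - 23*w^3 + 156*w^2 + 112*w - 960) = (w + 2)*(w + 3)*(w^4 - 9*w^3 + 4*w^2 + 144*w - 320) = (w - 5)*(w + 2)*(w + 3)*(w^3 - 4*w^2 - 16*w + 64) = (w - 5)*(w - 4)*(w + 2)*(w + 3)*(w^2 - 16) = (w - 5)*(w - 4)*(w + 2)*(w + 3)*(w + 4)*(w - 4)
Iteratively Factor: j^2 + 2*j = (j + 2)*(j)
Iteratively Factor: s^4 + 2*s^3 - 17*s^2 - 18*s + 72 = (s + 4)*(s^3 - 2*s^2 - 9*s + 18) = (s - 3)*(s + 4)*(s^2 + s - 6) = (s - 3)*(s - 2)*(s + 4)*(s + 3)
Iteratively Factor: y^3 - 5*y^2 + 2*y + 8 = (y + 1)*(y^2 - 6*y + 8) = (y - 4)*(y + 1)*(y - 2)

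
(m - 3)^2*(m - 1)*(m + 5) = m^4 - 2*m^3 - 20*m^2 + 66*m - 45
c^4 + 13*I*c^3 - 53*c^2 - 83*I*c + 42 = (c + I)*(c + 2*I)*(c + 3*I)*(c + 7*I)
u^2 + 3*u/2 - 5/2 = (u - 1)*(u + 5/2)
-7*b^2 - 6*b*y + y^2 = (-7*b + y)*(b + y)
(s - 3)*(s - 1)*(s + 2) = s^3 - 2*s^2 - 5*s + 6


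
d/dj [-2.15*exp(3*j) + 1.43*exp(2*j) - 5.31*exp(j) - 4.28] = (-6.45*exp(2*j) + 2.86*exp(j) - 5.31)*exp(j)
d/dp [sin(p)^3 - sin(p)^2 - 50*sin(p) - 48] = (3*sin(p)^2 - 2*sin(p) - 50)*cos(p)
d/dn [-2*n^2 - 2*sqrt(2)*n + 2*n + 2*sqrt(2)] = -4*n - 2*sqrt(2) + 2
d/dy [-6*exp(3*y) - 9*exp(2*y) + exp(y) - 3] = (-18*exp(2*y) - 18*exp(y) + 1)*exp(y)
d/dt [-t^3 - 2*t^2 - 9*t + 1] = -3*t^2 - 4*t - 9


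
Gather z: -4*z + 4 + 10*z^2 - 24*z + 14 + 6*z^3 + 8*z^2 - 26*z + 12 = 6*z^3 + 18*z^2 - 54*z + 30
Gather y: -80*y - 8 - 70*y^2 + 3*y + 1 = -70*y^2 - 77*y - 7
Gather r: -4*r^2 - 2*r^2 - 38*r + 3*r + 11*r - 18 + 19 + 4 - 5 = -6*r^2 - 24*r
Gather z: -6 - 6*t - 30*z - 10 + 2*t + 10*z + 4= -4*t - 20*z - 12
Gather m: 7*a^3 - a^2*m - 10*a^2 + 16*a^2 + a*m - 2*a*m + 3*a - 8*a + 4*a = 7*a^3 + 6*a^2 - a + m*(-a^2 - a)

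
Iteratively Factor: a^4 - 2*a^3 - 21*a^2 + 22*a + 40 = (a - 2)*(a^3 - 21*a - 20) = (a - 5)*(a - 2)*(a^2 + 5*a + 4) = (a - 5)*(a - 2)*(a + 4)*(a + 1)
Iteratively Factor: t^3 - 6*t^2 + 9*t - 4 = (t - 4)*(t^2 - 2*t + 1) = (t - 4)*(t - 1)*(t - 1)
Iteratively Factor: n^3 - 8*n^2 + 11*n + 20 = (n - 4)*(n^2 - 4*n - 5) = (n - 4)*(n + 1)*(n - 5)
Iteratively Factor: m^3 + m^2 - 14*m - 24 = (m + 2)*(m^2 - m - 12) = (m + 2)*(m + 3)*(m - 4)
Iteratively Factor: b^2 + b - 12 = (b + 4)*(b - 3)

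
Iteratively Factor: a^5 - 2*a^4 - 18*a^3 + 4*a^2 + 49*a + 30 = (a + 1)*(a^4 - 3*a^3 - 15*a^2 + 19*a + 30) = (a - 2)*(a + 1)*(a^3 - a^2 - 17*a - 15) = (a - 5)*(a - 2)*(a + 1)*(a^2 + 4*a + 3) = (a - 5)*(a - 2)*(a + 1)*(a + 3)*(a + 1)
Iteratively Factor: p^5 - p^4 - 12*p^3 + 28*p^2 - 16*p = (p)*(p^4 - p^3 - 12*p^2 + 28*p - 16) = p*(p + 4)*(p^3 - 5*p^2 + 8*p - 4) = p*(p - 1)*(p + 4)*(p^2 - 4*p + 4) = p*(p - 2)*(p - 1)*(p + 4)*(p - 2)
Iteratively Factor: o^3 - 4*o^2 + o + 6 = (o - 3)*(o^2 - o - 2) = (o - 3)*(o + 1)*(o - 2)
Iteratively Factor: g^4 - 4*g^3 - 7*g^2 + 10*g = (g)*(g^3 - 4*g^2 - 7*g + 10) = g*(g + 2)*(g^2 - 6*g + 5) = g*(g - 1)*(g + 2)*(g - 5)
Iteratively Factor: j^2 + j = (j + 1)*(j)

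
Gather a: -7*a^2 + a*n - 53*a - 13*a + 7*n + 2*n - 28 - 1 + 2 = -7*a^2 + a*(n - 66) + 9*n - 27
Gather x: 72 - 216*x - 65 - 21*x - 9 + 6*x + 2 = -231*x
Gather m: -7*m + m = -6*m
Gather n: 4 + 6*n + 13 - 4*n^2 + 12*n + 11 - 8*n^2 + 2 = -12*n^2 + 18*n + 30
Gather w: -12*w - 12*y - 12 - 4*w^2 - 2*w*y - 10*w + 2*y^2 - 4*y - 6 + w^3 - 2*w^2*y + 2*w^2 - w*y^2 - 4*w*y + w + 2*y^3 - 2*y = w^3 + w^2*(-2*y - 2) + w*(-y^2 - 6*y - 21) + 2*y^3 + 2*y^2 - 18*y - 18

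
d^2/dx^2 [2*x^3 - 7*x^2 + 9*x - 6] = 12*x - 14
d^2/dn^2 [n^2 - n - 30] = 2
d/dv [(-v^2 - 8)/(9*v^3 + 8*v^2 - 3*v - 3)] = (9*v^4 + 219*v^2 + 134*v - 24)/(81*v^6 + 144*v^5 + 10*v^4 - 102*v^3 - 39*v^2 + 18*v + 9)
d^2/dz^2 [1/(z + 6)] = 2/(z + 6)^3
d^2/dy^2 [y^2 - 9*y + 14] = 2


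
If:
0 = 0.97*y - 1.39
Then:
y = 1.43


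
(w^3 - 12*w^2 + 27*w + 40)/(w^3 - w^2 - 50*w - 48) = (w - 5)/(w + 6)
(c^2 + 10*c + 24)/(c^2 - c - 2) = (c^2 + 10*c + 24)/(c^2 - c - 2)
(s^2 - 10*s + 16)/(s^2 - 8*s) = (s - 2)/s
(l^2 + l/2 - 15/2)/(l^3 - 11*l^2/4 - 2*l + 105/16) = 8*(l + 3)/(8*l^2 - 2*l - 21)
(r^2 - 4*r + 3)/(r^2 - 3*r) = (r - 1)/r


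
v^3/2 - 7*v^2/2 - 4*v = v*(v/2 + 1/2)*(v - 8)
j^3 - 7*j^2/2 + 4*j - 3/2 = (j - 3/2)*(j - 1)^2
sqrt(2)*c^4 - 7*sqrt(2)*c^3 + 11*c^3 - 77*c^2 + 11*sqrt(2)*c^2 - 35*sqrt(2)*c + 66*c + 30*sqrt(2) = (c - 6)*(c - 1)*(c + 5*sqrt(2))*(sqrt(2)*c + 1)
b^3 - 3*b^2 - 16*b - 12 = (b - 6)*(b + 1)*(b + 2)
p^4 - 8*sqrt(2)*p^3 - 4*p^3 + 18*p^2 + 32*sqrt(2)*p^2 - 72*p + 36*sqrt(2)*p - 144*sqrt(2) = (p - 4)*(p - 6*sqrt(2))*(p - 3*sqrt(2))*(p + sqrt(2))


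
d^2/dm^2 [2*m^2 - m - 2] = 4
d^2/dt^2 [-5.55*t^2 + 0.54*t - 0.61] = -11.1000000000000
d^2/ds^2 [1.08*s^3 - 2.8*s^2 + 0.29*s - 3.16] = 6.48*s - 5.6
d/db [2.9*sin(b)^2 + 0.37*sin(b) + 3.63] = (5.8*sin(b) + 0.37)*cos(b)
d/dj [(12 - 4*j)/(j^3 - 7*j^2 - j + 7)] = 4*(-j^3 + 7*j^2 + j - (j - 3)*(-3*j^2 + 14*j + 1) - 7)/(j^3 - 7*j^2 - j + 7)^2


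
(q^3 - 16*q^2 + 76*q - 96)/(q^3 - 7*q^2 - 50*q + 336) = (q - 2)/(q + 7)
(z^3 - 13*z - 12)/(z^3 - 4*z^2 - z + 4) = (z + 3)/(z - 1)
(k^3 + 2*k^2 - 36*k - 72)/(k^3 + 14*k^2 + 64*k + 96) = (k^2 - 4*k - 12)/(k^2 + 8*k + 16)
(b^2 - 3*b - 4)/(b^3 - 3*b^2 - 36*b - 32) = (b - 4)/(b^2 - 4*b - 32)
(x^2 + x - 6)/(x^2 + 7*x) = (x^2 + x - 6)/(x*(x + 7))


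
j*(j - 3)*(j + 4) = j^3 + j^2 - 12*j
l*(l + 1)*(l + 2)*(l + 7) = l^4 + 10*l^3 + 23*l^2 + 14*l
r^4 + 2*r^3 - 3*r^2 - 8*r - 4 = (r - 2)*(r + 1)^2*(r + 2)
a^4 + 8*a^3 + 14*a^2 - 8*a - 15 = (a - 1)*(a + 1)*(a + 3)*(a + 5)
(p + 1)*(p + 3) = p^2 + 4*p + 3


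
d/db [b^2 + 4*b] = 2*b + 4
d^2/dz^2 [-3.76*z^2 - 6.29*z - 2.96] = -7.52000000000000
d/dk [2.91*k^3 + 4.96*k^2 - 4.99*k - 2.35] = 8.73*k^2 + 9.92*k - 4.99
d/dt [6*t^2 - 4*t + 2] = 12*t - 4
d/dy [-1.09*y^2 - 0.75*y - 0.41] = -2.18*y - 0.75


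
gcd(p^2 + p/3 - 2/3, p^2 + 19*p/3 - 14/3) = p - 2/3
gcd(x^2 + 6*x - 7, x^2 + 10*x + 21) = x + 7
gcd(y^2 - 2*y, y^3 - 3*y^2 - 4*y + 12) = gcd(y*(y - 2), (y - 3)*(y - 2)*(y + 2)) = y - 2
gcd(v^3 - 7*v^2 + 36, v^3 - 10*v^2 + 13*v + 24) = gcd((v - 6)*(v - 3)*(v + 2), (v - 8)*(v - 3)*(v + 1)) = v - 3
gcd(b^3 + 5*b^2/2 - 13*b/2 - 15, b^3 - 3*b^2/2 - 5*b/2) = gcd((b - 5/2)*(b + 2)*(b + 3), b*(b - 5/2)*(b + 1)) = b - 5/2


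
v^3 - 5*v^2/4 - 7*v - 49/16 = (v - 7/2)*(v + 1/2)*(v + 7/4)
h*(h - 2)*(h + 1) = h^3 - h^2 - 2*h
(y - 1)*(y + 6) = y^2 + 5*y - 6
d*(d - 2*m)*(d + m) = d^3 - d^2*m - 2*d*m^2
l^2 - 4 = (l - 2)*(l + 2)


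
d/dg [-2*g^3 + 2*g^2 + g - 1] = -6*g^2 + 4*g + 1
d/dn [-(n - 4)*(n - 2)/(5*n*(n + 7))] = (-13*n^2 + 16*n + 56)/(5*n^2*(n^2 + 14*n + 49))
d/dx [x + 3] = 1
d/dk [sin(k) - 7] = cos(k)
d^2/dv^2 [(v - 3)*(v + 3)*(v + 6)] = 6*v + 12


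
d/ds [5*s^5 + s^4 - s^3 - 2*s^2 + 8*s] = 25*s^4 + 4*s^3 - 3*s^2 - 4*s + 8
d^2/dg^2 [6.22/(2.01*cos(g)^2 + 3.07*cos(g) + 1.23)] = (-100.517688*(1 - cos(g)^2)^2 - 115.145262*cos(g)^3 - 47.3708979999999*cos(g)^2 + 253.777866*cos(g) + 187.008032)/(2.01*cos(g)^2 + 3.07*cos(g) + 1.23)^3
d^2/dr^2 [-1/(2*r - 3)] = -8/(2*r - 3)^3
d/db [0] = 0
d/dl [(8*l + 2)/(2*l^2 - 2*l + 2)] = (4*l^2 - 4*l - (2*l - 1)*(4*l + 1) + 4)/(l^2 - l + 1)^2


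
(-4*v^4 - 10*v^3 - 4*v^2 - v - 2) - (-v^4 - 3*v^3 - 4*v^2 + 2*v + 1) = -3*v^4 - 7*v^3 - 3*v - 3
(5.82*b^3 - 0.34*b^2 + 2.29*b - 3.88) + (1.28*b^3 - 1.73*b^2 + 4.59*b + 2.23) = 7.1*b^3 - 2.07*b^2 + 6.88*b - 1.65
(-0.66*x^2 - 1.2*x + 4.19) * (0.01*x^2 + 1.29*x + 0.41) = -0.0066*x^4 - 0.8634*x^3 - 1.7767*x^2 + 4.9131*x + 1.7179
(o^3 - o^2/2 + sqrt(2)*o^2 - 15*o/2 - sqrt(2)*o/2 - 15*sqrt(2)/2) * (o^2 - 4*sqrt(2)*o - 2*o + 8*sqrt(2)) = o^5 - 3*sqrt(2)*o^4 - 5*o^4/2 - 29*o^3/2 + 15*sqrt(2)*o^3/2 + 39*sqrt(2)*o^2/2 + 35*o^2 - 45*sqrt(2)*o + 52*o - 120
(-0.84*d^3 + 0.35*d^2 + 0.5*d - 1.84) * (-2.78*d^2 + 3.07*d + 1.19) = 2.3352*d^5 - 3.5518*d^4 - 1.3151*d^3 + 7.0667*d^2 - 5.0538*d - 2.1896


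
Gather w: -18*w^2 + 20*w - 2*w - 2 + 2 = -18*w^2 + 18*w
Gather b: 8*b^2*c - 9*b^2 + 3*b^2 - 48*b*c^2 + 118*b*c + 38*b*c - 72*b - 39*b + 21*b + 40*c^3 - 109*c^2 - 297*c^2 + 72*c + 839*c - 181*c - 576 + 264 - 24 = b^2*(8*c - 6) + b*(-48*c^2 + 156*c - 90) + 40*c^3 - 406*c^2 + 730*c - 336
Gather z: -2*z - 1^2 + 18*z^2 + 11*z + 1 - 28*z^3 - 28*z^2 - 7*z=-28*z^3 - 10*z^2 + 2*z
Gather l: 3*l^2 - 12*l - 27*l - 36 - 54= 3*l^2 - 39*l - 90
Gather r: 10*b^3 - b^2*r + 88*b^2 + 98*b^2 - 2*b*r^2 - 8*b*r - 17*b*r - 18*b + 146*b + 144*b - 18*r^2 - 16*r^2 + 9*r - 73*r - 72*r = 10*b^3 + 186*b^2 + 272*b + r^2*(-2*b - 34) + r*(-b^2 - 25*b - 136)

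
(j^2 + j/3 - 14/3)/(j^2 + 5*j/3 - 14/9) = 3*(j - 2)/(3*j - 2)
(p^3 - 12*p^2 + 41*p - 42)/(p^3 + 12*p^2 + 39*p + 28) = (p^3 - 12*p^2 + 41*p - 42)/(p^3 + 12*p^2 + 39*p + 28)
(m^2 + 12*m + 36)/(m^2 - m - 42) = (m + 6)/(m - 7)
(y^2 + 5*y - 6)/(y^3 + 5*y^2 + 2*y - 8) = (y + 6)/(y^2 + 6*y + 8)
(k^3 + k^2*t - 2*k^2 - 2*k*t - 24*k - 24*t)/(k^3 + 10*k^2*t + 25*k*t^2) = (k^3 + k^2*t - 2*k^2 - 2*k*t - 24*k - 24*t)/(k*(k^2 + 10*k*t + 25*t^2))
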